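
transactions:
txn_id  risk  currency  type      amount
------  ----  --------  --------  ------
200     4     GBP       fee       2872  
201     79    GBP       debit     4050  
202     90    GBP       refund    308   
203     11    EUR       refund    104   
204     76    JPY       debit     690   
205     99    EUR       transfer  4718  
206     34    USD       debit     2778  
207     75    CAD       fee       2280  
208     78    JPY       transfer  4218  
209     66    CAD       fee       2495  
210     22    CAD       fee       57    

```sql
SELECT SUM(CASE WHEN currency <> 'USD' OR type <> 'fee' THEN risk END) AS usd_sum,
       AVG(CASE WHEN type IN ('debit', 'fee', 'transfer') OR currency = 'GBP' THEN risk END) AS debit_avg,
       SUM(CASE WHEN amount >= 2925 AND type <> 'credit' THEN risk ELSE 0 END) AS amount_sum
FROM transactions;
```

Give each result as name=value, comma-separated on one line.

usd_sum=634, debit_avg=62.3, amount_sum=256

[usd_sum: currency <> 'USD' OR type <> 'fee']
txn_id=200: ✓ → 4
txn_id=201: ✓ → 79
txn_id=202: ✓ → 90
txn_id=203: ✓ → 11
txn_id=204: ✓ → 76
txn_id=205: ✓ → 99
txn_id=206: ✓ → 34
txn_id=207: ✓ → 75
txn_id=208: ✓ → 78
txn_id=209: ✓ → 66
txn_id=210: ✓ → 22
usd_sum = 4 + 79 + 90 + 11 + 76 + 99 + 34 + 75 + 78 + 66 + 22 = 634
—
[debit_avg: type IN ('debit', 'fee', 'transfer') OR currency = 'GBP']
txn_id=200: ✓ → 4
txn_id=201: ✓ → 79
txn_id=202: ✓ → 90
txn_id=203: ✗
txn_id=204: ✓ → 76
txn_id=205: ✓ → 99
txn_id=206: ✓ → 34
txn_id=207: ✓ → 75
txn_id=208: ✓ → 78
txn_id=209: ✓ → 66
txn_id=210: ✓ → 22
debit_avg = (4 + 79 + 90 + 76 + 99 + 34 + 75 + 78 + 66 + 22) / 10 = 62.3
—
[amount_sum: amount >= 2925 AND type <> 'credit']
txn_id=200: ✗
txn_id=201: ✓ → 79
txn_id=202: ✗
txn_id=203: ✗
txn_id=204: ✗
txn_id=205: ✓ → 99
txn_id=206: ✗
txn_id=207: ✗
txn_id=208: ✓ → 78
txn_id=209: ✗
txn_id=210: ✗
amount_sum = 79 + 99 + 78 = 256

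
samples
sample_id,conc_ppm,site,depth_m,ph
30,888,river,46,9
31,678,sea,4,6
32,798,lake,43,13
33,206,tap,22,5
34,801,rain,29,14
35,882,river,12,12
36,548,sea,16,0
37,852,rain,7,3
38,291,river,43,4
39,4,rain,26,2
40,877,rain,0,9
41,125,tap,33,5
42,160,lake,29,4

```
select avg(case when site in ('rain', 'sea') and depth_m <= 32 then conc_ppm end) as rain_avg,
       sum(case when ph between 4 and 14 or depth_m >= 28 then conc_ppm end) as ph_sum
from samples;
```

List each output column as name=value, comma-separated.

[rain_avg: site in ('rain', 'sea') and depth_m <= 32]
sample_id=30: ✗
sample_id=31: ✓ → 678
sample_id=32: ✗
sample_id=33: ✗
sample_id=34: ✓ → 801
sample_id=35: ✗
sample_id=36: ✓ → 548
sample_id=37: ✓ → 852
sample_id=38: ✗
sample_id=39: ✓ → 4
sample_id=40: ✓ → 877
sample_id=41: ✗
sample_id=42: ✗
rain_avg = (678 + 801 + 548 + 852 + 4 + 877) / 6 = 626.6666666667
—
[ph_sum: ph between 4 and 14 or depth_m >= 28]
sample_id=30: ✓ → 888
sample_id=31: ✓ → 678
sample_id=32: ✓ → 798
sample_id=33: ✓ → 206
sample_id=34: ✓ → 801
sample_id=35: ✓ → 882
sample_id=36: ✗
sample_id=37: ✗
sample_id=38: ✓ → 291
sample_id=39: ✗
sample_id=40: ✓ → 877
sample_id=41: ✓ → 125
sample_id=42: ✓ → 160
ph_sum = 888 + 678 + 798 + 206 + 801 + 882 + 291 + 877 + 125 + 160 = 5706

rain_avg=626.6666666667, ph_sum=5706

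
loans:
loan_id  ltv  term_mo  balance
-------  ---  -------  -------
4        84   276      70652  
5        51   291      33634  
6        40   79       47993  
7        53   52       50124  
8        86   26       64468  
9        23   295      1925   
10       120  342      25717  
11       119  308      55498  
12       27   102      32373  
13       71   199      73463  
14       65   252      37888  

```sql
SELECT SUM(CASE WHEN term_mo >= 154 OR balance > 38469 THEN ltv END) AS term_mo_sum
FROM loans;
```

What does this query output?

loan_id=4: ✓ → 84
loan_id=5: ✓ → 51
loan_id=6: ✓ → 40
loan_id=7: ✓ → 53
loan_id=8: ✓ → 86
loan_id=9: ✓ → 23
loan_id=10: ✓ → 120
loan_id=11: ✓ → 119
loan_id=12: ✗
loan_id=13: ✓ → 71
loan_id=14: ✓ → 65
term_mo_sum = 84 + 51 + 40 + 53 + 86 + 23 + 120 + 119 + 71 + 65 = 712

712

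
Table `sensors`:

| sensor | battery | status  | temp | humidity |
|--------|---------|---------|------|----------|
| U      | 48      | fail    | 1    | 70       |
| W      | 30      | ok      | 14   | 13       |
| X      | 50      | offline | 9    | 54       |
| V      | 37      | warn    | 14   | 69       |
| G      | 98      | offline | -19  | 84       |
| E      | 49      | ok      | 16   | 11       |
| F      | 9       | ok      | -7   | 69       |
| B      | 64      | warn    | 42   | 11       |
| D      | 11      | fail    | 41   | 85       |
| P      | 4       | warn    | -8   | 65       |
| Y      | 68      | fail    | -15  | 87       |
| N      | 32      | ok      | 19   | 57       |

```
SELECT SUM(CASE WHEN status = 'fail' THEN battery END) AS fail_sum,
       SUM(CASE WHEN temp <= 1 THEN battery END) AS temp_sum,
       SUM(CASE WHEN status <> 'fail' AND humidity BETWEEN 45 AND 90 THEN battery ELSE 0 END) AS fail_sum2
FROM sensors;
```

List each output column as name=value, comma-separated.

[fail_sum: status = 'fail']
sensor=U: ✓ → 48
sensor=W: ✗
sensor=X: ✗
sensor=V: ✗
sensor=G: ✗
sensor=E: ✗
sensor=F: ✗
sensor=B: ✗
sensor=D: ✓ → 11
sensor=P: ✗
sensor=Y: ✓ → 68
sensor=N: ✗
fail_sum = 48 + 11 + 68 = 127
—
[temp_sum: temp <= 1]
sensor=U: ✓ → 48
sensor=W: ✗
sensor=X: ✗
sensor=V: ✗
sensor=G: ✓ → 98
sensor=E: ✗
sensor=F: ✓ → 9
sensor=B: ✗
sensor=D: ✗
sensor=P: ✓ → 4
sensor=Y: ✓ → 68
sensor=N: ✗
temp_sum = 48 + 98 + 9 + 4 + 68 = 227
—
[fail_sum2: status <> 'fail' AND humidity BETWEEN 45 AND 90]
sensor=U: ✗
sensor=W: ✗
sensor=X: ✓ → 50
sensor=V: ✓ → 37
sensor=G: ✓ → 98
sensor=E: ✗
sensor=F: ✓ → 9
sensor=B: ✗
sensor=D: ✗
sensor=P: ✓ → 4
sensor=Y: ✗
sensor=N: ✓ → 32
fail_sum2 = 50 + 37 + 98 + 9 + 4 + 32 = 230

fail_sum=127, temp_sum=227, fail_sum2=230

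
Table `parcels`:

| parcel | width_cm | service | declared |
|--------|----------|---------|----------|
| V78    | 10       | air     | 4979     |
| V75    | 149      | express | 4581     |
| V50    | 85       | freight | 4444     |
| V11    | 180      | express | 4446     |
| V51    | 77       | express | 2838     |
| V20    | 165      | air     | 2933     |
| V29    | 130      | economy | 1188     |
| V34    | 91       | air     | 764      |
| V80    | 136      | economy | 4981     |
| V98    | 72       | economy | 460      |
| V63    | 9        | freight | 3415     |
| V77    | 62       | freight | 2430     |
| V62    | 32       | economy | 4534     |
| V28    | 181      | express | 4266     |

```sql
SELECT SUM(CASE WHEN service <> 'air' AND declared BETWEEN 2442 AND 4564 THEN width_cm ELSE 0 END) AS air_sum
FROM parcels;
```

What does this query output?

parcel=V78: ✗
parcel=V75: ✗
parcel=V50: ✓ → 85
parcel=V11: ✓ → 180
parcel=V51: ✓ → 77
parcel=V20: ✗
parcel=V29: ✗
parcel=V34: ✗
parcel=V80: ✗
parcel=V98: ✗
parcel=V63: ✓ → 9
parcel=V77: ✗
parcel=V62: ✓ → 32
parcel=V28: ✓ → 181
air_sum = 85 + 180 + 77 + 9 + 32 + 181 = 564

564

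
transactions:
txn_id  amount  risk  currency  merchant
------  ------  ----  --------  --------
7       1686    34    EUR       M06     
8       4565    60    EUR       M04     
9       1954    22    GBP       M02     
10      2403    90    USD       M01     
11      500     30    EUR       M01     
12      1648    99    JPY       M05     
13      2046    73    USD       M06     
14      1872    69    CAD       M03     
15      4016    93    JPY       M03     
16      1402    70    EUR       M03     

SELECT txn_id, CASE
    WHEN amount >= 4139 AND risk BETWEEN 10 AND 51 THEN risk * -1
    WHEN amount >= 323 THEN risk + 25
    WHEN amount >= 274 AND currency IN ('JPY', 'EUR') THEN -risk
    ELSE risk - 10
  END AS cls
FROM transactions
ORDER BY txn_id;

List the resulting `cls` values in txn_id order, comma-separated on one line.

txn_id=7: amount >= 323 → 59
txn_id=8: amount >= 323 → 85
txn_id=9: amount >= 323 → 47
txn_id=10: amount >= 323 → 115
txn_id=11: amount >= 323 → 55
txn_id=12: amount >= 323 → 124
txn_id=13: amount >= 323 → 98
txn_id=14: amount >= 323 → 94
txn_id=15: amount >= 323 → 118
txn_id=16: amount >= 323 → 95

59, 85, 47, 115, 55, 124, 98, 94, 118, 95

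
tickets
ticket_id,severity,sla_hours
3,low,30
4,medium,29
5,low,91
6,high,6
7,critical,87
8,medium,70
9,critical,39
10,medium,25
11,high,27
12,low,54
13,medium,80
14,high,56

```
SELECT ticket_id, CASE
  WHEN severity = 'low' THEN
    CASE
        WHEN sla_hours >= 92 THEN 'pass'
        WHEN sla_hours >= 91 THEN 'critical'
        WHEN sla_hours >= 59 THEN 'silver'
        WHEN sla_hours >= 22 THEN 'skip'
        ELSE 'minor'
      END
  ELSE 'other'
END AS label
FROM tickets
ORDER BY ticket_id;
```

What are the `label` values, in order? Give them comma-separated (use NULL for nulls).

ticket_id=3: severity='low' → inner[sla_hours >= 22] → skip
ticket_id=4: severity='medium' → outer ELSE → other
ticket_id=5: severity='low' → inner[sla_hours >= 91] → critical
ticket_id=6: severity='high' → outer ELSE → other
ticket_id=7: severity='critical' → outer ELSE → other
ticket_id=8: severity='medium' → outer ELSE → other
ticket_id=9: severity='critical' → outer ELSE → other
ticket_id=10: severity='medium' → outer ELSE → other
ticket_id=11: severity='high' → outer ELSE → other
ticket_id=12: severity='low' → inner[sla_hours >= 22] → skip
ticket_id=13: severity='medium' → outer ELSE → other
ticket_id=14: severity='high' → outer ELSE → other

skip, other, critical, other, other, other, other, other, other, skip, other, other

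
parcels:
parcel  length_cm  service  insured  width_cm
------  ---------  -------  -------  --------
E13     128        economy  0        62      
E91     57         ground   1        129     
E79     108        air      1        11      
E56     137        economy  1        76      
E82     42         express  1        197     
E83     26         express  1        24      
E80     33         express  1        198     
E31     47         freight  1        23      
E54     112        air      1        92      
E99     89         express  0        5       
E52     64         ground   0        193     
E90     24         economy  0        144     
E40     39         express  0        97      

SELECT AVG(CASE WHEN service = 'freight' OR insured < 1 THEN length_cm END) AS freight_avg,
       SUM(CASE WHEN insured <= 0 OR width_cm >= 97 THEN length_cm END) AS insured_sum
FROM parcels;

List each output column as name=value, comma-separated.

[freight_avg: service = 'freight' OR insured < 1]
parcel=E13: ✓ → 128
parcel=E91: ✗
parcel=E79: ✗
parcel=E56: ✗
parcel=E82: ✗
parcel=E83: ✗
parcel=E80: ✗
parcel=E31: ✓ → 47
parcel=E54: ✗
parcel=E99: ✓ → 89
parcel=E52: ✓ → 64
parcel=E90: ✓ → 24
parcel=E40: ✓ → 39
freight_avg = (128 + 47 + 89 + 64 + 24 + 39) / 6 = 65.1666666667
—
[insured_sum: insured <= 0 OR width_cm >= 97]
parcel=E13: ✓ → 128
parcel=E91: ✓ → 57
parcel=E79: ✗
parcel=E56: ✗
parcel=E82: ✓ → 42
parcel=E83: ✗
parcel=E80: ✓ → 33
parcel=E31: ✗
parcel=E54: ✗
parcel=E99: ✓ → 89
parcel=E52: ✓ → 64
parcel=E90: ✓ → 24
parcel=E40: ✓ → 39
insured_sum = 128 + 57 + 42 + 33 + 89 + 64 + 24 + 39 = 476

freight_avg=65.1666666667, insured_sum=476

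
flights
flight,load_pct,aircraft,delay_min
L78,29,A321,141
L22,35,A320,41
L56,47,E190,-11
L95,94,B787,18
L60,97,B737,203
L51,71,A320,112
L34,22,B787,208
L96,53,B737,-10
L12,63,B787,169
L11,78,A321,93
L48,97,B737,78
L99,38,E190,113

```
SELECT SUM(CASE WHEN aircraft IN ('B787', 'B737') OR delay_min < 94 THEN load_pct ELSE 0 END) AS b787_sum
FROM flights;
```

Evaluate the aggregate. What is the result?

586

flight=L78: ✗
flight=L22: ✓ → 35
flight=L56: ✓ → 47
flight=L95: ✓ → 94
flight=L60: ✓ → 97
flight=L51: ✗
flight=L34: ✓ → 22
flight=L96: ✓ → 53
flight=L12: ✓ → 63
flight=L11: ✓ → 78
flight=L48: ✓ → 97
flight=L99: ✗
b787_sum = 35 + 47 + 94 + 97 + 22 + 53 + 63 + 78 + 97 = 586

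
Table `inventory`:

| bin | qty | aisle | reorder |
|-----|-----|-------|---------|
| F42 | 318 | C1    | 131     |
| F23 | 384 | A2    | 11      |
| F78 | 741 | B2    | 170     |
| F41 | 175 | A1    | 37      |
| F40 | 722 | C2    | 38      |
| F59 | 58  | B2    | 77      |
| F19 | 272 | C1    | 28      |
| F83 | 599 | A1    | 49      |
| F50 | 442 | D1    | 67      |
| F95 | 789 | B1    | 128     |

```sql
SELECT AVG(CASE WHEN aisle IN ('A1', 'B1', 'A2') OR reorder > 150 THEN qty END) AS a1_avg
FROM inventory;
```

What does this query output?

bin=F42: ✗
bin=F23: ✓ → 384
bin=F78: ✓ → 741
bin=F41: ✓ → 175
bin=F40: ✗
bin=F59: ✗
bin=F19: ✗
bin=F83: ✓ → 599
bin=F50: ✗
bin=F95: ✓ → 789
a1_avg = (384 + 741 + 175 + 599 + 789) / 5 = 537.6

537.6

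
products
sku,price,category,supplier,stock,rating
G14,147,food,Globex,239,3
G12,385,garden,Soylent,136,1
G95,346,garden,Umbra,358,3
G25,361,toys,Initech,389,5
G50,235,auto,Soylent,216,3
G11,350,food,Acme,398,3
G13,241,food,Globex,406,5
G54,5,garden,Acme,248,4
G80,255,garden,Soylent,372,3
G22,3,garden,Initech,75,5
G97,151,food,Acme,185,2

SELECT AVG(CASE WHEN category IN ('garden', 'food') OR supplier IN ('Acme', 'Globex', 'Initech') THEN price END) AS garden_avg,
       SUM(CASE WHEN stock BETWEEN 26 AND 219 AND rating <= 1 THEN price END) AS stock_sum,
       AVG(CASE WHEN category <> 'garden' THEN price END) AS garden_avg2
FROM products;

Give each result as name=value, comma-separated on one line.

[garden_avg: category IN ('garden', 'food') OR supplier IN ('Acme', 'Globex', 'Initech')]
sku=G14: ✓ → 147
sku=G12: ✓ → 385
sku=G95: ✓ → 346
sku=G25: ✓ → 361
sku=G50: ✗
sku=G11: ✓ → 350
sku=G13: ✓ → 241
sku=G54: ✓ → 5
sku=G80: ✓ → 255
sku=G22: ✓ → 3
sku=G97: ✓ → 151
garden_avg = (147 + 385 + 346 + 361 + 350 + 241 + 5 + 255 + 3 + 151) / 10 = 224.4
—
[stock_sum: stock BETWEEN 26 AND 219 AND rating <= 1]
sku=G14: ✗
sku=G12: ✓ → 385
sku=G95: ✗
sku=G25: ✗
sku=G50: ✗
sku=G11: ✗
sku=G13: ✗
sku=G54: ✗
sku=G80: ✗
sku=G22: ✗
sku=G97: ✗
stock_sum = 385
—
[garden_avg2: category <> 'garden']
sku=G14: ✓ → 147
sku=G12: ✗
sku=G95: ✗
sku=G25: ✓ → 361
sku=G50: ✓ → 235
sku=G11: ✓ → 350
sku=G13: ✓ → 241
sku=G54: ✗
sku=G80: ✗
sku=G22: ✗
sku=G97: ✓ → 151
garden_avg2 = (147 + 361 + 235 + 350 + 241 + 151) / 6 = 247.5

garden_avg=224.4, stock_sum=385, garden_avg2=247.5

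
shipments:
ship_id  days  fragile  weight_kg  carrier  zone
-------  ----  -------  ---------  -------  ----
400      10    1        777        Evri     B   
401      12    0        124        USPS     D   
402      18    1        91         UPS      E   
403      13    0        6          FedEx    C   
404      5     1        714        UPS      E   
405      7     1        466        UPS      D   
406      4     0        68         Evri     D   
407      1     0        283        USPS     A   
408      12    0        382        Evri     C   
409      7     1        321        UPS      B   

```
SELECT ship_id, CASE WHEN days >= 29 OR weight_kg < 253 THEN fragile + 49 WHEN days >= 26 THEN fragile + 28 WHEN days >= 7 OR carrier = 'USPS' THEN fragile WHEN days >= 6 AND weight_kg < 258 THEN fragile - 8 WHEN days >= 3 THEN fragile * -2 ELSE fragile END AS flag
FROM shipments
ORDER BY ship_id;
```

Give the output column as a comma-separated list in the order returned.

1, 49, 50, 49, -2, 1, 49, 0, 0, 1

ship_id=400: days >= 7 OR carrier = 'USPS' → 1
ship_id=401: days >= 29 OR weight_kg < 253 → 49
ship_id=402: days >= 29 OR weight_kg < 253 → 50
ship_id=403: days >= 29 OR weight_kg < 253 → 49
ship_id=404: days >= 3 → -2
ship_id=405: days >= 7 OR carrier = 'USPS' → 1
ship_id=406: days >= 29 OR weight_kg < 253 → 49
ship_id=407: days >= 7 OR carrier = 'USPS' → 0
ship_id=408: days >= 7 OR carrier = 'USPS' → 0
ship_id=409: days >= 7 OR carrier = 'USPS' → 1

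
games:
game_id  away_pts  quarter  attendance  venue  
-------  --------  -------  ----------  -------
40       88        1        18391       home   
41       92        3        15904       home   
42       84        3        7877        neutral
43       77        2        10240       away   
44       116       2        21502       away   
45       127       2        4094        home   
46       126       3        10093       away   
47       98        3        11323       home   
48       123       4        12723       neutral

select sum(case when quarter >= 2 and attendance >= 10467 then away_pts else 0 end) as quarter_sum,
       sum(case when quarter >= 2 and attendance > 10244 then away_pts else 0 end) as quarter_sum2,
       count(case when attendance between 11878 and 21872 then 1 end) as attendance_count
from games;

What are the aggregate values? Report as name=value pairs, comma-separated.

quarter_sum=429, quarter_sum2=429, attendance_count=4

[quarter_sum: quarter >= 2 and attendance >= 10467]
game_id=40: ✗
game_id=41: ✓ → 92
game_id=42: ✗
game_id=43: ✗
game_id=44: ✓ → 116
game_id=45: ✗
game_id=46: ✗
game_id=47: ✓ → 98
game_id=48: ✓ → 123
quarter_sum = 92 + 116 + 98 + 123 = 429
—
[quarter_sum2: quarter >= 2 and attendance > 10244]
game_id=40: ✗
game_id=41: ✓ → 92
game_id=42: ✗
game_id=43: ✗
game_id=44: ✓ → 116
game_id=45: ✗
game_id=46: ✗
game_id=47: ✓ → 98
game_id=48: ✓ → 123
quarter_sum2 = 92 + 116 + 98 + 123 = 429
—
[attendance_count: attendance between 11878 and 21872]
game_id=40: ✓ → 1
game_id=41: ✓ → 1
game_id=42: ✗
game_id=43: ✗
game_id=44: ✓ → 1
game_id=45: ✗
game_id=46: ✗
game_id=47: ✗
game_id=48: ✓ → 1
attendance_count = COUNT(1, 1, 1, 1) = 4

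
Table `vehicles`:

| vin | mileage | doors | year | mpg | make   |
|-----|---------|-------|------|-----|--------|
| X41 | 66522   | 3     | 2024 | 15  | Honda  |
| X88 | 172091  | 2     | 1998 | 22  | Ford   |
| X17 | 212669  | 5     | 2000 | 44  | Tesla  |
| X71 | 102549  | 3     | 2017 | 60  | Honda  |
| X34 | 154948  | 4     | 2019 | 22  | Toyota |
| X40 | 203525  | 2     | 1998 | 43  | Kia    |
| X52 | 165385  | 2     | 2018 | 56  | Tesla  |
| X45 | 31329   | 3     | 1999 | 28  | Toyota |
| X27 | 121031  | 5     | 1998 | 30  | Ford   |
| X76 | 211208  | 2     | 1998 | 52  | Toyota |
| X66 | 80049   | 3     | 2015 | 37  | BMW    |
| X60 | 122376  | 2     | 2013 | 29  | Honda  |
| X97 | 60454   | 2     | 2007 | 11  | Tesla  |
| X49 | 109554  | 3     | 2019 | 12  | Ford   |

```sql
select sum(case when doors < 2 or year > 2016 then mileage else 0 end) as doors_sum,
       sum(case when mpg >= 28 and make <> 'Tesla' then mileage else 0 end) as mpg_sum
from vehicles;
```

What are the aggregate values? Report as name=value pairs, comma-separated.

doors_sum=598958, mpg_sum=872067

[doors_sum: doors < 2 or year > 2016]
vin=X41: ✓ → 66522
vin=X88: ✗
vin=X17: ✗
vin=X71: ✓ → 102549
vin=X34: ✓ → 154948
vin=X40: ✗
vin=X52: ✓ → 165385
vin=X45: ✗
vin=X27: ✗
vin=X76: ✗
vin=X66: ✗
vin=X60: ✗
vin=X97: ✗
vin=X49: ✓ → 109554
doors_sum = 66522 + 102549 + 154948 + 165385 + 109554 = 598958
—
[mpg_sum: mpg >= 28 and make <> 'Tesla']
vin=X41: ✗
vin=X88: ✗
vin=X17: ✗
vin=X71: ✓ → 102549
vin=X34: ✗
vin=X40: ✓ → 203525
vin=X52: ✗
vin=X45: ✓ → 31329
vin=X27: ✓ → 121031
vin=X76: ✓ → 211208
vin=X66: ✓ → 80049
vin=X60: ✓ → 122376
vin=X97: ✗
vin=X49: ✗
mpg_sum = 102549 + 203525 + 31329 + 121031 + 211208 + 80049 + 122376 = 872067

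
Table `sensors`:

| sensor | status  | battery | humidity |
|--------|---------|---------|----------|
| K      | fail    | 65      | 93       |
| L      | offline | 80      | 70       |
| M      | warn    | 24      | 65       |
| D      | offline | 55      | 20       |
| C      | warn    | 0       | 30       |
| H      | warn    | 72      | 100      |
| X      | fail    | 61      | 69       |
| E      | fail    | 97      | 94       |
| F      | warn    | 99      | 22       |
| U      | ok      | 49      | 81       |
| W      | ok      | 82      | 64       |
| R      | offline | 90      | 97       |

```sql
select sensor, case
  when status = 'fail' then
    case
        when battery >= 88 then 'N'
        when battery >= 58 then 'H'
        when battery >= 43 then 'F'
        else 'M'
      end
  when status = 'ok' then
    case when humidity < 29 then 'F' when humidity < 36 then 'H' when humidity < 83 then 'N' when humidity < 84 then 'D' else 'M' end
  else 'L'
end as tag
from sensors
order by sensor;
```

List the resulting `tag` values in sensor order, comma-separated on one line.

sensor=C: status='warn' → outer ELSE → L
sensor=D: status='offline' → outer ELSE → L
sensor=E: status='fail' → inner[battery >= 88] → N
sensor=F: status='warn' → outer ELSE → L
sensor=H: status='warn' → outer ELSE → L
sensor=K: status='fail' → inner[battery >= 58] → H
sensor=L: status='offline' → outer ELSE → L
sensor=M: status='warn' → outer ELSE → L
sensor=R: status='offline' → outer ELSE → L
sensor=U: status='ok' → inner[humidity < 83] → N
sensor=W: status='ok' → inner[humidity < 83] → N
sensor=X: status='fail' → inner[battery >= 58] → H

L, L, N, L, L, H, L, L, L, N, N, H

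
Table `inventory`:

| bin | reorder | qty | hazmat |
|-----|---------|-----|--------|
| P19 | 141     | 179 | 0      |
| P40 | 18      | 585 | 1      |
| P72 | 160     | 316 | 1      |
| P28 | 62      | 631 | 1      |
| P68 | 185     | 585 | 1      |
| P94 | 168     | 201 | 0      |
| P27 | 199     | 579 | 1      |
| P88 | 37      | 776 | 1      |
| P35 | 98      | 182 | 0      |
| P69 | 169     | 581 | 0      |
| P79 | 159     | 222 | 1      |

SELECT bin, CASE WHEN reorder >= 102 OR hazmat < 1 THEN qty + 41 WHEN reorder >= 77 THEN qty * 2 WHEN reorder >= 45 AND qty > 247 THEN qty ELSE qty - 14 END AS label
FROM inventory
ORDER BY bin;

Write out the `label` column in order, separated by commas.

220, 620, 631, 223, 571, 626, 622, 357, 263, 762, 242

bin=P19: reorder >= 102 OR hazmat < 1 → 220
bin=P27: reorder >= 102 OR hazmat < 1 → 620
bin=P28: reorder >= 45 AND qty > 247 → 631
bin=P35: reorder >= 102 OR hazmat < 1 → 223
bin=P40: ELSE → 571
bin=P68: reorder >= 102 OR hazmat < 1 → 626
bin=P69: reorder >= 102 OR hazmat < 1 → 622
bin=P72: reorder >= 102 OR hazmat < 1 → 357
bin=P79: reorder >= 102 OR hazmat < 1 → 263
bin=P88: ELSE → 762
bin=P94: reorder >= 102 OR hazmat < 1 → 242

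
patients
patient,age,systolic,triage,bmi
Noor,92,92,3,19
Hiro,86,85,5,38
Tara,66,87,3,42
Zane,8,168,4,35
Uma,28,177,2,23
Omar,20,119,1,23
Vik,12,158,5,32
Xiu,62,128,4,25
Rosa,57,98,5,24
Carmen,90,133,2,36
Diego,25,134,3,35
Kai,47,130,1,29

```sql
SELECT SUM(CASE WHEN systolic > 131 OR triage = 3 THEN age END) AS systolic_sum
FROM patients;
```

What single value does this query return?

321

patient=Noor: ✓ → 92
patient=Hiro: ✗
patient=Tara: ✓ → 66
patient=Zane: ✓ → 8
patient=Uma: ✓ → 28
patient=Omar: ✗
patient=Vik: ✓ → 12
patient=Xiu: ✗
patient=Rosa: ✗
patient=Carmen: ✓ → 90
patient=Diego: ✓ → 25
patient=Kai: ✗
systolic_sum = 92 + 66 + 8 + 28 + 12 + 90 + 25 = 321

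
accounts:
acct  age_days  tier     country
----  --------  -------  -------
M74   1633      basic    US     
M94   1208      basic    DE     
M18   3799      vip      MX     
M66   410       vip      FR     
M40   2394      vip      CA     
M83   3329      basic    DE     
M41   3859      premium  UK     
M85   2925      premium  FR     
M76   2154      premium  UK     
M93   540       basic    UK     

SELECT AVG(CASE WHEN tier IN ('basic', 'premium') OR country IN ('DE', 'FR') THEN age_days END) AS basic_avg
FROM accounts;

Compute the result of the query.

2007.25

acct=M74: ✓ → 1633
acct=M94: ✓ → 1208
acct=M18: ✗
acct=M66: ✓ → 410
acct=M40: ✗
acct=M83: ✓ → 3329
acct=M41: ✓ → 3859
acct=M85: ✓ → 2925
acct=M76: ✓ → 2154
acct=M93: ✓ → 540
basic_avg = (1633 + 1208 + 410 + 3329 + 3859 + 2925 + 2154 + 540) / 8 = 2007.25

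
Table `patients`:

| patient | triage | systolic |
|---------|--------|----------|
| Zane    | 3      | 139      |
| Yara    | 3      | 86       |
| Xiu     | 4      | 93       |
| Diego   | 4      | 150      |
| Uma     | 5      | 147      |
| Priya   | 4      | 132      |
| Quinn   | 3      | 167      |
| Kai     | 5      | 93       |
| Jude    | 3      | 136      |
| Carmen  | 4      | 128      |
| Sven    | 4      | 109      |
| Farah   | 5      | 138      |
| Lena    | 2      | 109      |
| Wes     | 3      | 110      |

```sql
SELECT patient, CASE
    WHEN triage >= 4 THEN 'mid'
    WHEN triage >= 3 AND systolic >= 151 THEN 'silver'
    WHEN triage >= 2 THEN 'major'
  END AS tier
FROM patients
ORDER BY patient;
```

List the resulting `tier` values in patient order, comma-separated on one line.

mid, mid, mid, major, mid, major, mid, silver, mid, mid, major, mid, major, major

patient=Carmen: triage >= 4 → mid
patient=Diego: triage >= 4 → mid
patient=Farah: triage >= 4 → mid
patient=Jude: triage >= 2 → major
patient=Kai: triage >= 4 → mid
patient=Lena: triage >= 2 → major
patient=Priya: triage >= 4 → mid
patient=Quinn: triage >= 3 AND systolic >= 151 → silver
patient=Sven: triage >= 4 → mid
patient=Uma: triage >= 4 → mid
patient=Wes: triage >= 2 → major
patient=Xiu: triage >= 4 → mid
patient=Yara: triage >= 2 → major
patient=Zane: triage >= 2 → major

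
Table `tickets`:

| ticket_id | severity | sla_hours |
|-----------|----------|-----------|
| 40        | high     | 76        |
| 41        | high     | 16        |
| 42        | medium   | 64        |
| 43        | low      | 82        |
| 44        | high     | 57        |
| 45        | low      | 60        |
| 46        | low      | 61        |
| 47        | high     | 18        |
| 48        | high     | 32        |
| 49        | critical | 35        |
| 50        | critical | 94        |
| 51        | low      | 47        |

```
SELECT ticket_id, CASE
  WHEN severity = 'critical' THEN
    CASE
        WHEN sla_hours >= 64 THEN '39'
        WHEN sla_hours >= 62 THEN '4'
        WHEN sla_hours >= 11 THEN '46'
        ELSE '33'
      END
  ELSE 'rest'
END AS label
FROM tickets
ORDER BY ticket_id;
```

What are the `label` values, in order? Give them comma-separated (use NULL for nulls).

ticket_id=40: severity='high' → outer ELSE → rest
ticket_id=41: severity='high' → outer ELSE → rest
ticket_id=42: severity='medium' → outer ELSE → rest
ticket_id=43: severity='low' → outer ELSE → rest
ticket_id=44: severity='high' → outer ELSE → rest
ticket_id=45: severity='low' → outer ELSE → rest
ticket_id=46: severity='low' → outer ELSE → rest
ticket_id=47: severity='high' → outer ELSE → rest
ticket_id=48: severity='high' → outer ELSE → rest
ticket_id=49: severity='critical' → inner[sla_hours >= 11] → 46
ticket_id=50: severity='critical' → inner[sla_hours >= 64] → 39
ticket_id=51: severity='low' → outer ELSE → rest

rest, rest, rest, rest, rest, rest, rest, rest, rest, 46, 39, rest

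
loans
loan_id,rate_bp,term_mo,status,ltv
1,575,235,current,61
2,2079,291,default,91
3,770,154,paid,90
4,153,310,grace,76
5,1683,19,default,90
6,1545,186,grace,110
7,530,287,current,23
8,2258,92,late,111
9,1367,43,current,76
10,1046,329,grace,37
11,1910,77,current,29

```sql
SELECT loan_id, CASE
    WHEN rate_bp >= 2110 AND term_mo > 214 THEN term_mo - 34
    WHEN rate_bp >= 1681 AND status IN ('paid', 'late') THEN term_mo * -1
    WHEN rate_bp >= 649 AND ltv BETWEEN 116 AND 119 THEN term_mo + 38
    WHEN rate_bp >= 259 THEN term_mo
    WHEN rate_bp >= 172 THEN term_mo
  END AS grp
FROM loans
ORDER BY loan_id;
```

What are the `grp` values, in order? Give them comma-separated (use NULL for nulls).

loan_id=1: rate_bp >= 259 → 235
loan_id=2: rate_bp >= 259 → 291
loan_id=3: rate_bp >= 259 → 154
loan_id=4: (no match → NULL) → NULL
loan_id=5: rate_bp >= 259 → 19
loan_id=6: rate_bp >= 259 → 186
loan_id=7: rate_bp >= 259 → 287
loan_id=8: rate_bp >= 1681 AND status IN ('paid', 'late') → -92
loan_id=9: rate_bp >= 259 → 43
loan_id=10: rate_bp >= 259 → 329
loan_id=11: rate_bp >= 259 → 77

235, 291, 154, NULL, 19, 186, 287, -92, 43, 329, 77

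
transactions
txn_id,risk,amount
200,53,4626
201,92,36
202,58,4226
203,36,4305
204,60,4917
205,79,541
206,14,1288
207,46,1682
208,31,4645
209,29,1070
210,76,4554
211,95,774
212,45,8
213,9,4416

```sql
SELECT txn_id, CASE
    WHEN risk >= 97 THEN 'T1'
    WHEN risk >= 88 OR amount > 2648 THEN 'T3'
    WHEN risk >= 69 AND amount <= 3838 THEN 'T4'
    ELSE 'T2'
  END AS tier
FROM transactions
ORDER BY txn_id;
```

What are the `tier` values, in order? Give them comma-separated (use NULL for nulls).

T3, T3, T3, T3, T3, T4, T2, T2, T3, T2, T3, T3, T2, T3

txn_id=200: risk >= 88 OR amount > 2648 → T3
txn_id=201: risk >= 88 OR amount > 2648 → T3
txn_id=202: risk >= 88 OR amount > 2648 → T3
txn_id=203: risk >= 88 OR amount > 2648 → T3
txn_id=204: risk >= 88 OR amount > 2648 → T3
txn_id=205: risk >= 69 AND amount <= 3838 → T4
txn_id=206: ELSE → T2
txn_id=207: ELSE → T2
txn_id=208: risk >= 88 OR amount > 2648 → T3
txn_id=209: ELSE → T2
txn_id=210: risk >= 88 OR amount > 2648 → T3
txn_id=211: risk >= 88 OR amount > 2648 → T3
txn_id=212: ELSE → T2
txn_id=213: risk >= 88 OR amount > 2648 → T3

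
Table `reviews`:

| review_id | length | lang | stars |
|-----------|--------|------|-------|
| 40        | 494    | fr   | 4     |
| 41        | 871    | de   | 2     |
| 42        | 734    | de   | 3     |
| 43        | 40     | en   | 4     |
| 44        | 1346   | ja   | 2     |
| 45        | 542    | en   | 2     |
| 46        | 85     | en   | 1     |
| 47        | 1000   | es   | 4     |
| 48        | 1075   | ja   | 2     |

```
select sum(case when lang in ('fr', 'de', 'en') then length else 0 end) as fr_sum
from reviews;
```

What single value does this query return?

2766

review_id=40: ✓ → 494
review_id=41: ✓ → 871
review_id=42: ✓ → 734
review_id=43: ✓ → 40
review_id=44: ✗
review_id=45: ✓ → 542
review_id=46: ✓ → 85
review_id=47: ✗
review_id=48: ✗
fr_sum = 494 + 871 + 734 + 40 + 542 + 85 = 2766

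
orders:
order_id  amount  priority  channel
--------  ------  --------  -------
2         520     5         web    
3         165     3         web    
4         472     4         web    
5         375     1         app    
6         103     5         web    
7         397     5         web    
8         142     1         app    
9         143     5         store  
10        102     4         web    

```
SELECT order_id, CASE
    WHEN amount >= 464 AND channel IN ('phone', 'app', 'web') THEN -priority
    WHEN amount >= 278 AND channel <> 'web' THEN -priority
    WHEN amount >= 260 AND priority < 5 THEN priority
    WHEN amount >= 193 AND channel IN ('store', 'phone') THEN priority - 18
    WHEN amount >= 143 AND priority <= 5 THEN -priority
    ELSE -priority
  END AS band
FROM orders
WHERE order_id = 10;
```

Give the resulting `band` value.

-4

order_id = 10: amount=102, priority=4, channel=web.
amount >= 464 AND channel IN ('phone', 'app', 'web') → false
amount >= 278 AND channel <> 'web' → false
amount >= 260 AND priority < 5 → false
amount >= 193 AND channel IN ('store', 'phone') → false
amount >= 143 AND priority <= 5 → false
No prior WHEN matched → ELSE → -4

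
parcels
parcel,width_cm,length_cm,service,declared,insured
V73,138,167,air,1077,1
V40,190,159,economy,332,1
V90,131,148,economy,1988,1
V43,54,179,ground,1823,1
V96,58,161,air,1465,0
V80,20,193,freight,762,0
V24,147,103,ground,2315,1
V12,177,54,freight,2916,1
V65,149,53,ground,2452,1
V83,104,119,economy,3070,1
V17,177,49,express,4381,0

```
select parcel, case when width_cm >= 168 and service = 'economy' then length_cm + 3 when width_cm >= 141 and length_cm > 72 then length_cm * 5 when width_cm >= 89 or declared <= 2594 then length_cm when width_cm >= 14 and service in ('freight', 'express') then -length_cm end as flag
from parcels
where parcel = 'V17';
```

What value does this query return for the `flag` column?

49

parcel = V17: width_cm=177, length_cm=49, service=express, declared=4381, insured=0.
width_cm >= 168 and service = 'economy' → false
width_cm >= 141 and length_cm > 72 → false
width_cm >= 89 or declared <= 2594 → true → 49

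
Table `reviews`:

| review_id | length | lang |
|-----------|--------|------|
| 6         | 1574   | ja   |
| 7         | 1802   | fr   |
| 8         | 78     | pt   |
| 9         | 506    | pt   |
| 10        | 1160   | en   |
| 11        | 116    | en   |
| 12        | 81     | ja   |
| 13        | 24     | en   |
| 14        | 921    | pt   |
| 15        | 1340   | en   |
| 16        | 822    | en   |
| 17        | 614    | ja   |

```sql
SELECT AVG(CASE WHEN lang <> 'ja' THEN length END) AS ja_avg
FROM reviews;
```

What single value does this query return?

752.1111111111

review_id=6: ✗
review_id=7: ✓ → 1802
review_id=8: ✓ → 78
review_id=9: ✓ → 506
review_id=10: ✓ → 1160
review_id=11: ✓ → 116
review_id=12: ✗
review_id=13: ✓ → 24
review_id=14: ✓ → 921
review_id=15: ✓ → 1340
review_id=16: ✓ → 822
review_id=17: ✗
ja_avg = (1802 + 78 + 506 + 1160 + 116 + 24 + 921 + 1340 + 822) / 9 = 752.1111111111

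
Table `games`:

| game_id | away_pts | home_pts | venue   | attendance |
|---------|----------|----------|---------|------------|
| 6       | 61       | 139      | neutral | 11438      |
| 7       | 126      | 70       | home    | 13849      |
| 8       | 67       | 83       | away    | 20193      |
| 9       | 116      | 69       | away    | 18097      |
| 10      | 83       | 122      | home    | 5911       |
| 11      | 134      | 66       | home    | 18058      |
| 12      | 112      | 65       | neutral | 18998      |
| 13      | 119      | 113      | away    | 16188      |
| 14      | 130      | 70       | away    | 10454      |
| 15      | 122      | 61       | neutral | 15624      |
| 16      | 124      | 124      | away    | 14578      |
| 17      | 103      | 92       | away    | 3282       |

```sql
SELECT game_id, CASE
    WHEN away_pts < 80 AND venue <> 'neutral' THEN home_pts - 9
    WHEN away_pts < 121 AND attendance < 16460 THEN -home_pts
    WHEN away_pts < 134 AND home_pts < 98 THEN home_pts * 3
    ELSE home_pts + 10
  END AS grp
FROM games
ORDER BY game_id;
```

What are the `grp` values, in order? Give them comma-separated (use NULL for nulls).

game_id=6: away_pts < 121 AND attendance < 16460 → -139
game_id=7: away_pts < 134 AND home_pts < 98 → 210
game_id=8: away_pts < 80 AND venue <> 'neutral' → 74
game_id=9: away_pts < 134 AND home_pts < 98 → 207
game_id=10: away_pts < 121 AND attendance < 16460 → -122
game_id=11: ELSE → 76
game_id=12: away_pts < 134 AND home_pts < 98 → 195
game_id=13: away_pts < 121 AND attendance < 16460 → -113
game_id=14: away_pts < 134 AND home_pts < 98 → 210
game_id=15: away_pts < 134 AND home_pts < 98 → 183
game_id=16: ELSE → 134
game_id=17: away_pts < 121 AND attendance < 16460 → -92

-139, 210, 74, 207, -122, 76, 195, -113, 210, 183, 134, -92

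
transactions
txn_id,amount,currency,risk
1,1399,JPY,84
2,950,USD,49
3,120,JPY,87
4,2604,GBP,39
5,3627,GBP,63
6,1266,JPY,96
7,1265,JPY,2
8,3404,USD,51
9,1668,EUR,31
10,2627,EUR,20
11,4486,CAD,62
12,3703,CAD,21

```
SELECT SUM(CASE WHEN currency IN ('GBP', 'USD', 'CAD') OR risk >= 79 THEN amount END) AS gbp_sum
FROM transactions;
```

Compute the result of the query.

21559

txn_id=1: ✓ → 1399
txn_id=2: ✓ → 950
txn_id=3: ✓ → 120
txn_id=4: ✓ → 2604
txn_id=5: ✓ → 3627
txn_id=6: ✓ → 1266
txn_id=7: ✗
txn_id=8: ✓ → 3404
txn_id=9: ✗
txn_id=10: ✗
txn_id=11: ✓ → 4486
txn_id=12: ✓ → 3703
gbp_sum = 1399 + 950 + 120 + 2604 + 3627 + 1266 + 3404 + 4486 + 3703 = 21559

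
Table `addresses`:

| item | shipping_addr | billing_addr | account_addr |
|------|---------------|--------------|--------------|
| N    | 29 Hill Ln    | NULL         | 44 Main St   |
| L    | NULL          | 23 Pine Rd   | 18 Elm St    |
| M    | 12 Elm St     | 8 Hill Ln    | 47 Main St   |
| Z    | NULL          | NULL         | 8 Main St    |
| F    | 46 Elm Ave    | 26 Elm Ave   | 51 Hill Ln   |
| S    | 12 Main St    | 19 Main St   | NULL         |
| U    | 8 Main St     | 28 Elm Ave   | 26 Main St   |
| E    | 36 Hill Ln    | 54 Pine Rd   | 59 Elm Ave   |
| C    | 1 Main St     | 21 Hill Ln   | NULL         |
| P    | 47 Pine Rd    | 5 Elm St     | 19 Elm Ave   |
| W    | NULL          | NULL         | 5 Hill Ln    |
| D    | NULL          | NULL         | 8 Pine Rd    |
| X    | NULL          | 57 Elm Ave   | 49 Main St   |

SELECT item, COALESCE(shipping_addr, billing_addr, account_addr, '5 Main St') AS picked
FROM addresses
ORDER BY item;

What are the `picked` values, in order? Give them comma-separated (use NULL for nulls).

1 Main St, 8 Pine Rd, 36 Hill Ln, 46 Elm Ave, 23 Pine Rd, 12 Elm St, 29 Hill Ln, 47 Pine Rd, 12 Main St, 8 Main St, 5 Hill Ln, 57 Elm Ave, 8 Main St

item=C: shipping_addr=1 Main St → 1 Main St
item=D: shipping_addr=NULL, billing_addr=NULL, account_addr=8 Pine Rd → 8 Pine Rd
item=E: shipping_addr=36 Hill Ln → 36 Hill Ln
item=F: shipping_addr=46 Elm Ave → 46 Elm Ave
item=L: shipping_addr=NULL, billing_addr=23 Pine Rd → 23 Pine Rd
item=M: shipping_addr=12 Elm St → 12 Elm St
item=N: shipping_addr=29 Hill Ln → 29 Hill Ln
item=P: shipping_addr=47 Pine Rd → 47 Pine Rd
item=S: shipping_addr=12 Main St → 12 Main St
item=U: shipping_addr=8 Main St → 8 Main St
item=W: shipping_addr=NULL, billing_addr=NULL, account_addr=5 Hill Ln → 5 Hill Ln
item=X: shipping_addr=NULL, billing_addr=57 Elm Ave → 57 Elm Ave
item=Z: shipping_addr=NULL, billing_addr=NULL, account_addr=8 Main St → 8 Main St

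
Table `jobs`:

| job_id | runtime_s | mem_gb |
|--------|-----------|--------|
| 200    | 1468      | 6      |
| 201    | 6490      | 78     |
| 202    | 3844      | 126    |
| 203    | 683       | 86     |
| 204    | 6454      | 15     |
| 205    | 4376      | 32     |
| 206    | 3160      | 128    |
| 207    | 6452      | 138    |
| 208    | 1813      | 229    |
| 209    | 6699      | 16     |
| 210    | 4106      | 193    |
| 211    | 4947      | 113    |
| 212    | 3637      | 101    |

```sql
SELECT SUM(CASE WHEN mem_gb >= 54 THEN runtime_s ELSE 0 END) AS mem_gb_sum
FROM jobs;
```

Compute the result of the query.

job_id=200: ✗
job_id=201: ✓ → 6490
job_id=202: ✓ → 3844
job_id=203: ✓ → 683
job_id=204: ✗
job_id=205: ✗
job_id=206: ✓ → 3160
job_id=207: ✓ → 6452
job_id=208: ✓ → 1813
job_id=209: ✗
job_id=210: ✓ → 4106
job_id=211: ✓ → 4947
job_id=212: ✓ → 3637
mem_gb_sum = 6490 + 3844 + 683 + 3160 + 6452 + 1813 + 4106 + 4947 + 3637 = 35132

35132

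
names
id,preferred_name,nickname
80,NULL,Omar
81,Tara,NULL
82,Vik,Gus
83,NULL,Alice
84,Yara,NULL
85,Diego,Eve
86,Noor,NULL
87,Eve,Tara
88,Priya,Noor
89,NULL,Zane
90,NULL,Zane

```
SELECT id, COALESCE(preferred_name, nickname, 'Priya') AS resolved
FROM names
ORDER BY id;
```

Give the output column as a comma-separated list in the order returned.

Omar, Tara, Vik, Alice, Yara, Diego, Noor, Eve, Priya, Zane, Zane

id=80: preferred_name=NULL, nickname=Omar → Omar
id=81: preferred_name=Tara → Tara
id=82: preferred_name=Vik → Vik
id=83: preferred_name=NULL, nickname=Alice → Alice
id=84: preferred_name=Yara → Yara
id=85: preferred_name=Diego → Diego
id=86: preferred_name=Noor → Noor
id=87: preferred_name=Eve → Eve
id=88: preferred_name=Priya → Priya
id=89: preferred_name=NULL, nickname=Zane → Zane
id=90: preferred_name=NULL, nickname=Zane → Zane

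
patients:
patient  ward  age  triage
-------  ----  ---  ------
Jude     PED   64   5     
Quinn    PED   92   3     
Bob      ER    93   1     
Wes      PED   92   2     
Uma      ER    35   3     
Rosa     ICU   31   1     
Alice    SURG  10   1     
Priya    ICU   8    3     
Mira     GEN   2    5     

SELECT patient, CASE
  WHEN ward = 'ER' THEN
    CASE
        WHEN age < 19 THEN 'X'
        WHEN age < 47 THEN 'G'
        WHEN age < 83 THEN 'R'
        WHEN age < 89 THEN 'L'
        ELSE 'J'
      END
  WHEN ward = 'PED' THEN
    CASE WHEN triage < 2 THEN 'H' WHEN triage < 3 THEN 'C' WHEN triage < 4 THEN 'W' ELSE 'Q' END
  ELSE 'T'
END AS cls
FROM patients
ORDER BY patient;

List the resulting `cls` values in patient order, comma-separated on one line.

T, J, Q, T, T, W, T, G, C

patient=Alice: ward='SURG' → outer ELSE → T
patient=Bob: ward='ER' → inner[ELSE] → J
patient=Jude: ward='PED' → inner[ELSE] → Q
patient=Mira: ward='GEN' → outer ELSE → T
patient=Priya: ward='ICU' → outer ELSE → T
patient=Quinn: ward='PED' → inner[triage < 4] → W
patient=Rosa: ward='ICU' → outer ELSE → T
patient=Uma: ward='ER' → inner[age < 47] → G
patient=Wes: ward='PED' → inner[triage < 3] → C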